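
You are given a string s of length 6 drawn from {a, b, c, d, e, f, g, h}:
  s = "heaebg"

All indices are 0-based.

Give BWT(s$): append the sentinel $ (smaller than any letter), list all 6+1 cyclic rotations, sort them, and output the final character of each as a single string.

geehab$

rank  rotation last
    0  $heaebg  g
    1  aebg$he  e
    2  bg$heae  e
    3  eaebg$h  h
    4  ebg$hea  a
    5  g$heaeb  b
    6  heaebg$  $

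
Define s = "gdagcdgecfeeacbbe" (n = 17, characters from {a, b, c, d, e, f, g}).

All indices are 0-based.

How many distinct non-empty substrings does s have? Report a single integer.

rank | idx | suffix
   0 |  12 | acbbe
   1 |   2 | agcdgecfeeacbbe
   2 |  14 | bbe
   3 |  15 | be
   4 |  13 | cbbe
   5 |   4 | cdgecfeeacbbe
   6 |   8 | cfeeacbbe
   7 |   1 | dagcdgecfeeacbbe
   8 |   5 | dgecfeeacbbe
   9 |  16 | e
  10 |  11 | eacbbe
  11 |   7 | ecfeeacbbe
  12 |  10 | eeacbbe
  13 |   9 | feeacbbe
  14 |   3 | gcdgecfeeacbbe
  15 |   0 | gdagcdgecfeeacbbe
  16 |   6 | gecfeeacbbe

SA = [12, 2, 14, 15, 13, 4, 8, 1, 5, 16, 11, 7, 10, 9, 3, 0, 6]
rank  pair      lcp
   1  s[12:],s[2:]  1  'a'
   2  s[2:],s[14:]  0  ''
   3  s[14:],s[15:]  1  'b'
   4  s[15:],s[13:]  0  ''
   5  s[13:],s[4:]  1  'c'
   6  s[4:],s[8:]  1  'c'
   7  s[8:],s[1:]  0  ''
   8  s[1:],s[5:]  1  'd'
   9  s[5:],s[16:]  0  ''
  10  s[16:],s[11:]  1  'e'
  11  s[11:],s[7:]  1  'e'
  12  s[7:],s[10:]  1  'e'
  13  s[10:],s[9:]  0  ''
  14  s[9:],s[3:]  0  ''
  15  s[3:],s[0:]  1  'g'
  16  s[0:],s[6:]  1  'g'

n(n+1)/2 = 17·18/2 = 153
Σ LCP = 0 + 1 + 0 + 1 + 0 + 1 + 1 + 0 + 1 + 0 + 1 + 1 + 1 + 0 + 0 + 1 + 1 = 10
distinct = 153 − 10 = 143

143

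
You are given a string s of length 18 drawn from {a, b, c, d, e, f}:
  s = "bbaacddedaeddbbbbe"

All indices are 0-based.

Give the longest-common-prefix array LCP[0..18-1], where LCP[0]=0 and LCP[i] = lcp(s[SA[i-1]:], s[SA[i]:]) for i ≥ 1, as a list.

sorted suffixes:
  #0 SA[0]=2  'aacddedaeddbbbbe'
  #1 SA[1]=3  'acddedaeddbbbbe'
  #2 SA[2]=9  'aeddbbbbe'
  #3 SA[3]=1  'baacddedaeddbbbbe'
  #4 SA[4]=0  'bbaacddedaeddbbbbe'
  #5 SA[5]=13  'bbbbe'
  #6 SA[6]=14  'bbbe'
  #7 SA[7]=15  'bbe'
  #8 SA[8]=16  'be'
  #9 SA[9]=4  'cddedaeddbbbbe'
  #10 SA[10]=8  'daeddbbbbe'
  #11 SA[11]=12  'dbbbbe'
  #12 SA[12]=11  'ddbbbbe'
  #13 SA[13]=5  'ddedaeddbbbbe'
  #14 SA[14]=6  'dedaeddbbbbe'
  #15 SA[15]=17  'e'
  #16 SA[16]=7  'edaeddbbbbe'
  #17 SA[17]=10  'eddbbbbe'

SA = [2, 3, 9, 1, 0, 13, 14, 15, 16, 4, 8, 12, 11, 5, 6, 17, 7, 10]
i: (SA[i-1],SA[i]) lcp shared
  1: (2,3) 1 'a'
  2: (3,9) 1 'a'
  3: (9,1) 0 ''
  4: (1,0) 1 'b'
  5: (0,13) 2 'bb'
  6: (13,14) 3 'bbb'
  7: (14,15) 2 'bb'
  8: (15,16) 1 'b'
  9: (16,4) 0 ''
  10: (4,8) 0 ''
  11: (8,12) 1 'd'
  12: (12,11) 1 'd'
  13: (11,5) 2 'dd'
  14: (5,6) 1 'd'
  15: (6,17) 0 ''
  16: (17,7) 1 'e'
  17: (7,10) 2 'ed'

[0, 1, 1, 0, 1, 2, 3, 2, 1, 0, 0, 1, 1, 2, 1, 0, 1, 2]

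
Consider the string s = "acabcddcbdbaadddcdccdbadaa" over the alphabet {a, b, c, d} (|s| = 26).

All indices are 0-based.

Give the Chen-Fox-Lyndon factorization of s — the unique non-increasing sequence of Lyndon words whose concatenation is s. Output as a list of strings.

["ac", "abcddcbdb", "aadddcdccdbad", "a", "a"]

emit factor 1: 'ac' (i=0, period=2)
emit factor 2: 'abcddcbdb' (i=2, period=9)
emit factor 3: 'aadddcdccdbad' (i=11, period=13)
emit factor 4: 'a' (i=24, period=1)
emit factor 5: 'a' (i=25, period=1)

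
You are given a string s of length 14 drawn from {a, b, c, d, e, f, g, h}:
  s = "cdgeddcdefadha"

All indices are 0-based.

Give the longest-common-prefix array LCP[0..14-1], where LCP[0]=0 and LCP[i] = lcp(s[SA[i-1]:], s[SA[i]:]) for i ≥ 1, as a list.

sorted suffixes:
  #0 SA[0]=13  'a'
  #1 SA[1]=10  'adha'
  #2 SA[2]=6  'cdefadha'
  #3 SA[3]=0  'cdgeddcdefadha'
  #4 SA[4]=5  'dcdefadha'
  #5 SA[5]=4  'ddcdefadha'
  #6 SA[6]=7  'defadha'
  #7 SA[7]=1  'dgeddcdefadha'
  #8 SA[8]=11  'dha'
  #9 SA[9]=3  'eddcdefadha'
  #10 SA[10]=8  'efadha'
  #11 SA[11]=9  'fadha'
  #12 SA[12]=2  'geddcdefadha'
  #13 SA[13]=12  'ha'

SA = [13, 10, 6, 0, 5, 4, 7, 1, 11, 3, 8, 9, 2, 12]
i: (SA[i-1],SA[i]) lcp shared
  1: (13,10) 1 'a'
  2: (10,6) 0 ''
  3: (6,0) 2 'cd'
  4: (0,5) 0 ''
  5: (5,4) 1 'd'
  6: (4,7) 1 'd'
  7: (7,1) 1 'd'
  8: (1,11) 1 'd'
  9: (11,3) 0 ''
  10: (3,8) 1 'e'
  11: (8,9) 0 ''
  12: (9,2) 0 ''
  13: (2,12) 0 ''

[0, 1, 0, 2, 0, 1, 1, 1, 1, 0, 1, 0, 0, 0]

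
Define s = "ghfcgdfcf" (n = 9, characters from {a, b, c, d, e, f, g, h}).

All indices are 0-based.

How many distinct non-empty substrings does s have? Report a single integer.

sorted suffixes:
  #0 SA[0]=7  'cf'
  #1 SA[1]=3  'cgdfcf'
  #2 SA[2]=5  'dfcf'
  #3 SA[3]=8  'f'
  #4 SA[4]=6  'fcf'
  #5 SA[5]=2  'fcgdfcf'
  #6 SA[6]=4  'gdfcf'
  #7 SA[7]=0  'ghfcgdfcf'
  #8 SA[8]=1  'hfcgdfcf'

SA = [7, 3, 5, 8, 6, 2, 4, 0, 1]
i: (SA[i-1],SA[i]) lcp shared
  1: (7,3) 1 'c'
  2: (3,5) 0 ''
  3: (5,8) 0 ''
  4: (8,6) 1 'f'
  5: (6,2) 2 'fc'
  6: (2,4) 0 ''
  7: (4,0) 1 'g'
  8: (0,1) 0 ''

n(n+1)/2 = 9·10/2 = 45
Σ LCP = 0 + 1 + 0 + 0 + 1 + 2 + 0 + 1 + 0 = 5
distinct = 45 − 5 = 40

40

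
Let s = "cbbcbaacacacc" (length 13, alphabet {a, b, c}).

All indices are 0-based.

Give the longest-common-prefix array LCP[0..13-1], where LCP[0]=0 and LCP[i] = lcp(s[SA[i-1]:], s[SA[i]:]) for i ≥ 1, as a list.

[0, 1, 4, 2, 0, 1, 1, 0, 1, 3, 1, 2, 1]

rank | idx | suffix
   0 |   5 | aacacacc
   1 |   6 | acacacc
   2 |   8 | acacc
   3 |  10 | acc
   4 |   4 | baacacacc
   5 |   1 | bbcbaacacacc
   6 |   2 | bcbaacacacc
   7 |  12 | c
   8 |   7 | cacacc
   9 |   9 | cacc
  10 |   3 | cbaacacacc
  11 |   0 | cbbcbaacacacc
  12 |  11 | cc

SA = [5, 6, 8, 10, 4, 1, 2, 12, 7, 9, 3, 0, 11]
i: (SA[i-1],SA[i]) lcp shared
  1: (5,6) 1 'a'
  2: (6,8) 4 'acac'
  3: (8,10) 2 'ac'
  4: (10,4) 0 ''
  5: (4,1) 1 'b'
  6: (1,2) 1 'b'
  7: (2,12) 0 ''
  8: (12,7) 1 'c'
  9: (7,9) 3 'cac'
  10: (9,3) 1 'c'
  11: (3,0) 2 'cb'
  12: (0,11) 1 'c'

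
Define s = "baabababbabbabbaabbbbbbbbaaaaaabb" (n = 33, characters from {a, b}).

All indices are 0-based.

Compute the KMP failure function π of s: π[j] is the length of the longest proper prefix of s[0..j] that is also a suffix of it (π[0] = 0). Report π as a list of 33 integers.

π[0] = 0
j=1 s[j]='a': π[1]=0 (border '')
j=2 s[j]='a': π[2]=0 (border '')
j=3 s[j]='b': π[3]=1 (border 'b')
j=4 s[j]='a': π[4]=2 (border 'ba')
j=5 s[j]='b': k: 2→0; π[5]=1 (border 'b')
j=6 s[j]='a': π[6]=2 (border 'ba')
j=7 s[j]='b': k: 2→0; π[7]=1 (border 'b')
j=8 s[j]='b': k: 1→0; π[8]=1 (border 'b')
j=9 s[j]='a': π[9]=2 (border 'ba')
j=10 s[j]='b': k: 2→0; π[10]=1 (border 'b')
j=11 s[j]='b': k: 1→0; π[11]=1 (border 'b')
j=12 s[j]='a': π[12]=2 (border 'ba')
j=13 s[j]='b': k: 2→0; π[13]=1 (border 'b')
j=14 s[j]='b': k: 1→0; π[14]=1 (border 'b')
j=15 s[j]='a': π[15]=2 (border 'ba')
j=16 s[j]='a': π[16]=3 (border 'baa')
j=17 s[j]='b': π[17]=4 (border 'baab')
j=18 s[j]='b': k: 4→1→0; π[18]=1 (border 'b')
j=19 s[j]='b': k: 1→0; π[19]=1 (border 'b')
j=20 s[j]='b': k: 1→0; π[20]=1 (border 'b')
j=21 s[j]='b': k: 1→0; π[21]=1 (border 'b')
j=22 s[j]='b': k: 1→0; π[22]=1 (border 'b')
j=23 s[j]='b': k: 1→0; π[23]=1 (border 'b')
j=24 s[j]='b': k: 1→0; π[24]=1 (border 'b')
j=25 s[j]='a': π[25]=2 (border 'ba')
j=26 s[j]='a': π[26]=3 (border 'baa')
j=27 s[j]='a': k: 3→0; π[27]=0 (border '')
j=28 s[j]='a': π[28]=0 (border '')
j=29 s[j]='a': π[29]=0 (border '')
j=30 s[j]='a': π[30]=0 (border '')
j=31 s[j]='b': π[31]=1 (border 'b')
j=32 s[j]='b': k: 1→0; π[32]=1 (border 'b')

[0, 0, 0, 1, 2, 1, 2, 1, 1, 2, 1, 1, 2, 1, 1, 2, 3, 4, 1, 1, 1, 1, 1, 1, 1, 2, 3, 0, 0, 0, 0, 1, 1]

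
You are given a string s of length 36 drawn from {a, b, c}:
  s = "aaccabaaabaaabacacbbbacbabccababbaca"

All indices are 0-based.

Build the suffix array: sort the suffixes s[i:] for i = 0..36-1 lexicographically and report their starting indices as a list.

[35, 6, 10, 7, 11, 0, 4, 8, 28, 12, 30, 24, 33, 14, 21, 16, 1, 5, 9, 29, 23, 32, 13, 20, 31, 19, 18, 25, 34, 3, 27, 15, 22, 17, 2, 26]

rank | idx | suffix
   0 |  35 | a
   1 |   6 | aaabaaabacacbbbacbabccababbaca
   2 |  10 | aaabacacbbbacbabccababbaca
   3 |   7 | aabaaabacacbbbacbabccababbaca
   4 |  11 | aabacacbbbacbabccababbaca
   5 |   0 | aaccabaaabaaabacacbbbacbabccababbaca
   6 |   4 | abaaabaaabacacbbbacbabccababbaca
   7 |   8 | abaaabacacbbbacbabccababbaca
   8 |  28 | ababbaca
   9 |  12 | abacacbbbacbabccababbaca
  10 |  30 | abbaca
  11 |  24 | abccababbaca
  12 |  33 | aca
  13 |  14 | acacbbbacbabccababbaca
  14 |  21 | acbabccababbaca
  15 |  16 | acbbbacbabccababbaca
  16 |   1 | accabaaabaaabacacbbbacbabccababbaca
  17 |   5 | baaabaaabacacbbbacbabccababbaca
  18 |   9 | baaabacacbbbacbabccababbaca
  19 |  29 | babbaca
  20 |  23 | babccababbaca
  21 |  32 | baca
  22 |  13 | bacacbbbacbabccababbaca
  23 |  20 | bacbabccababbaca
  24 |  31 | bbaca
  25 |  19 | bbacbabccababbaca
  26 |  18 | bbbacbabccababbaca
  27 |  25 | bccababbaca
  28 |  34 | ca
  29 |   3 | cabaaabaaabacacbbbacbabccababbaca
  30 |  27 | cababbaca
  31 |  15 | cacbbbacbabccababbaca
  32 |  22 | cbabccababbaca
  33 |  17 | cbbbacbabccababbaca
  34 |   2 | ccabaaabaaabacacbbbacbabccababbaca
  35 |  26 | ccababbaca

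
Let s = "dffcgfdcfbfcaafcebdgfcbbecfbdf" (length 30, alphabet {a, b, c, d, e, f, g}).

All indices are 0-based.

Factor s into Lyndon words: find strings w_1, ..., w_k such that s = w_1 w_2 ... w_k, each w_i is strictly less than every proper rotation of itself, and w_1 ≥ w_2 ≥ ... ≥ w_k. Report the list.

emit factor 1: 'dff' (i=0, period=3)
emit factor 2: 'cgfd' (i=3, period=4)
emit factor 3: 'cf' (i=7, period=2)
emit factor 4: 'bfc' (i=9, period=3)
emit factor 5: 'aafcebdgfcbbecfbdf' (i=12, period=18)

["dff", "cgfd", "cf", "bfc", "aafcebdgfcbbecfbdf"]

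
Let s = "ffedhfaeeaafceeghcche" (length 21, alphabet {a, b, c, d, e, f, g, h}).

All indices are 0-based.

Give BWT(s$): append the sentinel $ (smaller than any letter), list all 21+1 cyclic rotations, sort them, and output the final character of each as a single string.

eefahfcehefacehaf$egcd

rank  rotation                last
    0  $ffedhfaeeaafceeghcche  e
    1  aafceeghcche$ffedhfaee  e
    2  aeeaafceeghcche$ffedhf  f
    3  afceeghcche$ffedhfaeea  a
    4  cche$ffedhfaeeaafceegh  h
    5  ceeghcche$ffedhfaeeaaf  f
    6  che$ffedhfaeeaafceeghc  c
    7  dhfaeeaafceeghcche$ffe  e
    8  e$ffedhfaeeaafceeghcch  h
    9  eaafceeghcche$ffedhfae  e
   10  edhfaeeaafceeghcche$ff  f
   11  eeaafceeghcche$ffedhfa  a
   12  eeghcche$ffedhfaeeaafc  c
   13  eghcche$ffedhfaeeaafce  e
   14  faeeaafceeghcche$ffedh  h
   15  fceeghcche$ffedhfaeeaa  a
   16  fedhfaeeaafceeghcche$f  f
   17  ffedhfaeeaafceeghcche$  $
   18  ghcche$ffedhfaeeaafcee  e
   19  hcche$ffedhfaeeaafceeg  g
   20  he$ffedhfaeeaafceeghcc  c
   21  hfaeeaafceeghcche$ffed  d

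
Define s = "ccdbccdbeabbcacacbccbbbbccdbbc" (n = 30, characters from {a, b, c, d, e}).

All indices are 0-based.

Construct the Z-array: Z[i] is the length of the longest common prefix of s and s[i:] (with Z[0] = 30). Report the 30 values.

[30, 1, 0, 0, 4, 1, 0, 0, 0, 0, 0, 0, 1, 0, 1, 0, 1, 0, 2, 1, 0, 0, 0, 0, 4, 1, 0, 0, 0, 1]

Z[0]=30
i=1: fresh scan; Z[1]=1 grow→box=[1,2)
i=2: fresh scan; Z[2]=0
i=3: fresh scan; Z[3]=0
i=4: fresh scan; Z[4]=4 grow→box=[4,8)
i=5: min(r-i=3, Z[1]=1)=1; Z[5]=1
i=6: min(r-i=2, Z[2]=0)=0; Z[6]=0
i=7: min(r-i=1, Z[3]=0)=0; Z[7]=0
i=8: fresh scan; Z[8]=0
i=9: fresh scan; Z[9]=0
i=10: fresh scan; Z[10]=0
i=11: fresh scan; Z[11]=0
i=12: fresh scan; Z[12]=1 grow→box=[12,13)
i=13: fresh scan; Z[13]=0
i=14: fresh scan; Z[14]=1 grow→box=[14,15)
i=15: fresh scan; Z[15]=0
i=16: fresh scan; Z[16]=1 grow→box=[16,17)
i=17: fresh scan; Z[17]=0
i=18: fresh scan; Z[18]=2 grow→box=[18,20)
i=19: min(r-i=1, Z[1]=1)=1; Z[19]=1
i=20: fresh scan; Z[20]=0
i=21: fresh scan; Z[21]=0
i=22: fresh scan; Z[22]=0
i=23: fresh scan; Z[23]=0
i=24: fresh scan; Z[24]=4 grow→box=[24,28)
i=25: min(r-i=3, Z[1]=1)=1; Z[25]=1
i=26: min(r-i=2, Z[2]=0)=0; Z[26]=0
i=27: min(r-i=1, Z[3]=0)=0; Z[27]=0
i=28: fresh scan; Z[28]=0
i=29: fresh scan; Z[29]=1 grow→box=[29,30)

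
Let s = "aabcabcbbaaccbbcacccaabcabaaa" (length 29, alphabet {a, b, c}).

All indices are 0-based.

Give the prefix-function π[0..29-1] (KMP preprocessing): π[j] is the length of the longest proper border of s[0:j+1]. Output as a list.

π[0] = 0
j=1 s[j]='a': π[1]=1 (border 'a')
j=2 s[j]='b': k: 1→0; π[2]=0 (border '')
j=3 s[j]='c': π[3]=0 (border '')
j=4 s[j]='a': π[4]=1 (border 'a')
j=5 s[j]='b': k: 1→0; π[5]=0 (border '')
j=6 s[j]='c': π[6]=0 (border '')
j=7 s[j]='b': π[7]=0 (border '')
j=8 s[j]='b': π[8]=0 (border '')
j=9 s[j]='a': π[9]=1 (border 'a')
j=10 s[j]='a': π[10]=2 (border 'aa')
j=11 s[j]='c': k: 2→1→0; π[11]=0 (border '')
j=12 s[j]='c': π[12]=0 (border '')
j=13 s[j]='b': π[13]=0 (border '')
j=14 s[j]='b': π[14]=0 (border '')
j=15 s[j]='c': π[15]=0 (border '')
j=16 s[j]='a': π[16]=1 (border 'a')
j=17 s[j]='c': k: 1→0; π[17]=0 (border '')
j=18 s[j]='c': π[18]=0 (border '')
j=19 s[j]='c': π[19]=0 (border '')
j=20 s[j]='a': π[20]=1 (border 'a')
j=21 s[j]='a': π[21]=2 (border 'aa')
j=22 s[j]='b': π[22]=3 (border 'aab')
j=23 s[j]='c': π[23]=4 (border 'aabc')
j=24 s[j]='a': π[24]=5 (border 'aabca')
j=25 s[j]='b': π[25]=6 (border 'aabcab')
j=26 s[j]='a': k: 6→0; π[26]=1 (border 'a')
j=27 s[j]='a': π[27]=2 (border 'aa')
j=28 s[j]='a': k: 2→1; π[28]=2 (border 'aa')

[0, 1, 0, 0, 1, 0, 0, 0, 0, 1, 2, 0, 0, 0, 0, 0, 1, 0, 0, 0, 1, 2, 3, 4, 5, 6, 1, 2, 2]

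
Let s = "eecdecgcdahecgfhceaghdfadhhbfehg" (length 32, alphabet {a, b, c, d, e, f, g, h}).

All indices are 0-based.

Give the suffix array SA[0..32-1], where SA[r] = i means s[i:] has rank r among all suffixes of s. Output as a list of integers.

[23, 18, 9, 27, 7, 2, 16, 5, 12, 8, 3, 21, 24, 17, 1, 4, 11, 0, 29, 22, 28, 14, 31, 6, 13, 19, 26, 15, 20, 10, 30, 25]

rank | idx | suffix
   0 |  23 | adhhbfehg
   1 |  18 | aghdfadhhbfehg
   2 |   9 | ahecgfhceaghdfadhhbfehg
   3 |  27 | bfehg
   4 |   7 | cdahecgfhceaghdfadhhbfehg
   5 |   2 | cdecgcdahecgfhceaghdfadhhbfehg
   6 |  16 | ceaghdfadhhbfehg
   7 |   5 | cgcdahecgfhceaghdfadhhbfehg
   8 |  12 | cgfhceaghdfadhhbfehg
   9 |   8 | dahecgfhceaghdfadhhbfehg
  10 |   3 | decgcdahecgfhceaghdfadhhbfehg
  11 |  21 | dfadhhbfehg
  12 |  24 | dhhbfehg
  13 |  17 | eaghdfadhhbfehg
  14 |   1 | ecdecgcdahecgfhceaghdfadhhbfehg
  15 |   4 | ecgcdahecgfhceaghdfadhhbfehg
  16 |  11 | ecgfhceaghdfadhhbfehg
  17 |   0 | eecdecgcdahecgfhceaghdfadhhbfehg
  18 |  29 | ehg
  19 |  22 | fadhhbfehg
  20 |  28 | fehg
  21 |  14 | fhceaghdfadhhbfehg
  22 |  31 | g
  23 |   6 | gcdahecgfhceaghdfadhhbfehg
  24 |  13 | gfhceaghdfadhhbfehg
  25 |  19 | ghdfadhhbfehg
  26 |  26 | hbfehg
  27 |  15 | hceaghdfadhhbfehg
  28 |  20 | hdfadhhbfehg
  29 |  10 | hecgfhceaghdfadhhbfehg
  30 |  30 | hg
  31 |  25 | hhbfehg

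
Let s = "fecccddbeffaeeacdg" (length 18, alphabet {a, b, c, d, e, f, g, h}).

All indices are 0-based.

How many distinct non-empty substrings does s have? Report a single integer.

158

rank | idx | suffix
   0 |  14 | acdg
   1 |  11 | aeeacdg
   2 |   7 | beffaeeacdg
   3 |   2 | cccddbeffaeeacdg
   4 |   3 | ccddbeffaeeacdg
   5 |   4 | cddbeffaeeacdg
   6 |  15 | cdg
   7 |   6 | dbeffaeeacdg
   8 |   5 | ddbeffaeeacdg
   9 |  16 | dg
  10 |  13 | eacdg
  11 |   1 | ecccddbeffaeeacdg
  12 |  12 | eeacdg
  13 |   8 | effaeeacdg
  14 |  10 | faeeacdg
  15 |   0 | fecccddbeffaeeacdg
  16 |   9 | ffaeeacdg
  17 |  17 | g

SA = [14, 11, 7, 2, 3, 4, 15, 6, 5, 16, 13, 1, 12, 8, 10, 0, 9, 17]
i: (SA[i-1],SA[i]) lcp shared
  1: (14,11) 1 'a'
  2: (11,7) 0 ''
  3: (7,2) 0 ''
  4: (2,3) 2 'cc'
  5: (3,4) 1 'c'
  6: (4,15) 2 'cd'
  7: (15,6) 0 ''
  8: (6,5) 1 'd'
  9: (5,16) 1 'd'
  10: (16,13) 0 ''
  11: (13,1) 1 'e'
  12: (1,12) 1 'e'
  13: (12,8) 1 'e'
  14: (8,10) 0 ''
  15: (10,0) 1 'f'
  16: (0,9) 1 'f'
  17: (9,17) 0 ''

n(n+1)/2 = 18·19/2 = 171
Σ LCP = 0 + 1 + 0 + 0 + 2 + 1 + 2 + 0 + 1 + 1 + 0 + 1 + 1 + 1 + 0 + 1 + 1 + 0 = 13
distinct = 171 − 13 = 158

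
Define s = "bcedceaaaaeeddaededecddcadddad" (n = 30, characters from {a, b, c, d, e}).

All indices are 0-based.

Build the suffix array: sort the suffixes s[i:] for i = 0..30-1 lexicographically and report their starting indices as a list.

[6, 7, 8, 28, 24, 14, 9, 0, 23, 20, 4, 1, 29, 27, 13, 22, 3, 26, 12, 21, 25, 18, 16, 5, 19, 2, 11, 17, 15, 10]

rank→(start, suffix):
  0 → (6, 'aaaaeeddaededecddcadddad')
  1 → (7, 'aaaeeddaededecddcadddad')
  2 → (8, 'aaeeddaededecddcadddad')
  3 → (28, 'ad')
  4 → (24, 'adddad')
  5 → (14, 'aededecddcadddad')
  6 → (9, 'aeeddaededecddcadddad')
  7 → (0, 'bcedceaaaaeeddaededecddcadddad')
  8 → (23, 'cadddad')
  9 → (20, 'cddcadddad')
  10 → (4, 'ceaaaaeeddaededecddcadddad')
  11 → (1, 'cedceaaaaeeddaededecddcadddad')
  12 → (29, 'd')
  13 → (27, 'dad')
  14 → (13, 'daededecddcadddad')
  15 → (22, 'dcadddad')
  16 → (3, 'dceaaaaeeddaededecddcadddad')
  17 → (26, 'ddad')
  18 → (12, 'ddaededecddcadddad')
  19 → (21, 'ddcadddad')
  20 → (25, 'dddad')
  21 → (18, 'decddcadddad')
  22 → (16, 'dedecddcadddad')
  23 → (5, 'eaaaaeeddaededecddcadddad')
  24 → (19, 'ecddcadddad')
  25 → (2, 'edceaaaaeeddaededecddcadddad')
  26 → (11, 'eddaededecddcadddad')
  27 → (17, 'edecddcadddad')
  28 → (15, 'ededecddcadddad')
  29 → (10, 'eeddaededecddcadddad')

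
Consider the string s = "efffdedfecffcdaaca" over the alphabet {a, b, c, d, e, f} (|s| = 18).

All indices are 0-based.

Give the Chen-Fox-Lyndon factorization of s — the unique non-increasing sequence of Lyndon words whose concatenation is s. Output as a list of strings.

emit factor 1: 'efff' (i=0, period=4)
emit factor 2: 'dedfe' (i=4, period=5)
emit factor 3: 'cff' (i=9, period=3)
emit factor 4: 'cd' (i=12, period=2)
emit factor 5: 'aac' (i=14, period=3)
emit factor 6: 'a' (i=17, period=1)

["efff", "dedfe", "cff", "cd", "aac", "a"]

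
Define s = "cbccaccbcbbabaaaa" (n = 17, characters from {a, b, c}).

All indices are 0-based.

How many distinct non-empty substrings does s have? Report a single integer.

rank | idx | suffix
   0 |  16 | a
   1 |  15 | aa
   2 |  14 | aaa
   3 |  13 | aaaa
   4 |  11 | abaaaa
   5 |   4 | accbcbbabaaaa
   6 |  12 | baaaa
   7 |  10 | babaaaa
   8 |   9 | bbabaaaa
   9 |   7 | bcbbabaaaa
  10 |   1 | bccaccbcbbabaaaa
  11 |   3 | caccbcbbabaaaa
  12 |   8 | cbbabaaaa
  13 |   6 | cbcbbabaaaa
  14 |   0 | cbccaccbcbbabaaaa
  15 |   2 | ccaccbcbbabaaaa
  16 |   5 | ccbcbbabaaaa

SA = [16, 15, 14, 13, 11, 4, 12, 10, 9, 7, 1, 3, 8, 6, 0, 2, 5]
i: (SA[i-1],SA[i]) lcp shared
  1: (16,15) 1 'a'
  2: (15,14) 2 'aa'
  3: (14,13) 3 'aaa'
  4: (13,11) 1 'a'
  5: (11,4) 1 'a'
  6: (4,12) 0 ''
  7: (12,10) 2 'ba'
  8: (10,9) 1 'b'
  9: (9,7) 1 'b'
  10: (7,1) 2 'bc'
  11: (1,3) 0 ''
  12: (3,8) 1 'c'
  13: (8,6) 2 'cb'
  14: (6,0) 3 'cbc'
  15: (0,2) 1 'c'
  16: (2,5) 2 'cc'

n(n+1)/2 = 17·18/2 = 153
Σ LCP = 0 + 1 + 2 + 3 + 1 + 1 + 0 + 2 + 1 + 1 + 2 + 0 + 1 + 2 + 3 + 1 + 2 = 23
distinct = 153 − 23 = 130

130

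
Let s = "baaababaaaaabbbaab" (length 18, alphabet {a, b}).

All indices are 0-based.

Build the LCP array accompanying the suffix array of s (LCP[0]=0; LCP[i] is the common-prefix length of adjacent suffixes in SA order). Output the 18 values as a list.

rank | idx | suffix
   0 |   7 | aaaaabbbaab
   1 |   8 | aaaabbbaab
   2 |   1 | aaababaaaaabbbaab
   3 |   9 | aaabbbaab
   4 |  15 | aab
   5 |   2 | aababaaaaabbbaab
   6 |  10 | aabbbaab
   7 |  16 | ab
   8 |   5 | abaaaaabbbaab
   9 |   3 | ababaaaaabbbaab
  10 |  11 | abbbaab
  11 |  17 | b
  12 |   6 | baaaaabbbaab
  13 |   0 | baaababaaaaabbbaab
  14 |  14 | baab
  15 |   4 | babaaaaabbbaab
  16 |  13 | bbaab
  17 |  12 | bbbaab

SA = [7, 8, 1, 9, 15, 2, 10, 16, 5, 3, 11, 17, 6, 0, 14, 4, 13, 12]
[i] adj suffixes → lcp
  [1] 7/8 → 4 ('aaaa')
  [2] 8/1 → 3 ('aaa')
  [3] 1/9 → 4 ('aaab')
  [4] 9/15 → 2 ('aa')
  [5] 15/2 → 3 ('aab')
  [6] 2/10 → 3 ('aab')
  [7] 10/16 → 1 ('a')
  [8] 16/5 → 2 ('ab')
  [9] 5/3 → 3 ('aba')
  [10] 3/11 → 2 ('ab')
  [11] 11/17 → 0 ('')
  [12] 17/6 → 1 ('b')
  [13] 6/0 → 4 ('baaa')
  [14] 0/14 → 3 ('baa')
  [15] 14/4 → 2 ('ba')
  [16] 4/13 → 1 ('b')
  [17] 13/12 → 2 ('bb')

[0, 4, 3, 4, 2, 3, 3, 1, 2, 3, 2, 0, 1, 4, 3, 2, 1, 2]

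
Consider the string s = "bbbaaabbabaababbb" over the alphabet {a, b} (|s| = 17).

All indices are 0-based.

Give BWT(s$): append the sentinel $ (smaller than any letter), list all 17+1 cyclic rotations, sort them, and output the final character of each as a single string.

rank  rotation            last
    0  $bbbaaabbabaababbb  b
    1  aaabbabaababbb$bbb  b
    2  aababbb$bbbaaabbab  b
    3  aabbabaababbb$bbba  a
    4  abaababbb$bbbaaabb  b
    5  ababbb$bbbaaabbaba  a
    6  abbabaababbb$bbbaa  a
    7  abbb$bbbaaabbabaab  b
    8  b$bbbaaabbabaababb  b
    9  baaabbabaababbb$bb  b
   10  baababbb$bbbaaabba  a
   11  babaababbb$bbbaaab  b
   12  babbb$bbbaaabbabaa  a
   13  bb$bbbaaabbabaabab  b
   14  bbaaabbabaababbb$b  b
   15  bbabaababbb$bbbaaa  a
   16  bbb$bbbaaabbabaaba  a
   17  bbbaaabbabaababbb$  $

bbbabaabbbababbaa$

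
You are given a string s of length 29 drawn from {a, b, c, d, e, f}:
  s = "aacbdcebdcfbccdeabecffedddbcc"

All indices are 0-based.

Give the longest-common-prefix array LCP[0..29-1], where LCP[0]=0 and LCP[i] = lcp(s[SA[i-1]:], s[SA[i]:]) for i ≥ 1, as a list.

sorted suffixes:
  #0 SA[0]=0  'aacbdcebdcfbccdeabecffedddbcc'
  #1 SA[1]=16  'abecffedddbcc'
  #2 SA[2]=1  'acbdcebdcfbccdeabecffedddbcc'
  #3 SA[3]=26  'bcc'
  #4 SA[4]=11  'bccdeabecffedddbcc'
  #5 SA[5]=3  'bdcebdcfbccdeabecffedddbcc'
  #6 SA[6]=7  'bdcfbccdeabecffedddbcc'
  #7 SA[7]=17  'becffedddbcc'
  #8 SA[8]=28  'c'
  #9 SA[9]=2  'cbdcebdcfbccdeabecffedddbcc'
  #10 SA[10]=27  'cc'
  #11 SA[11]=12  'ccdeabecffedddbcc'
  #12 SA[12]=13  'cdeabecffedddbcc'
  #13 SA[13]=5  'cebdcfbccdeabecffedddbcc'
  #14 SA[14]=9  'cfbccdeabecffedddbcc'
  #15 SA[15]=19  'cffedddbcc'
  #16 SA[16]=25  'dbcc'
  #17 SA[17]=4  'dcebdcfbccdeabecffedddbcc'
  #18 SA[18]=8  'dcfbccdeabecffedddbcc'
  #19 SA[19]=24  'ddbcc'
  #20 SA[20]=23  'dddbcc'
  #21 SA[21]=14  'deabecffedddbcc'
  #22 SA[22]=15  'eabecffedddbcc'
  #23 SA[23]=6  'ebdcfbccdeabecffedddbcc'
  #24 SA[24]=18  'ecffedddbcc'
  #25 SA[25]=22  'edddbcc'
  #26 SA[26]=10  'fbccdeabecffedddbcc'
  #27 SA[27]=21  'fedddbcc'
  #28 SA[28]=20  'ffedddbcc'

SA = [0, 16, 1, 26, 11, 3, 7, 17, 28, 2, 27, 12, 13, 5, 9, 19, 25, 4, 8, 24, 23, 14, 15, 6, 18, 22, 10, 21, 20]
[i] adj suffixes → lcp
  [1] 0/16 → 1 ('a')
  [2] 16/1 → 1 ('a')
  [3] 1/26 → 0 ('')
  [4] 26/11 → 3 ('bcc')
  [5] 11/3 → 1 ('b')
  [6] 3/7 → 3 ('bdc')
  [7] 7/17 → 1 ('b')
  [8] 17/28 → 0 ('')
  [9] 28/2 → 1 ('c')
  [10] 2/27 → 1 ('c')
  [11] 27/12 → 2 ('cc')
  [12] 12/13 → 1 ('c')
  [13] 13/5 → 1 ('c')
  [14] 5/9 → 1 ('c')
  [15] 9/19 → 2 ('cf')
  [16] 19/25 → 0 ('')
  [17] 25/4 → 1 ('d')
  [18] 4/8 → 2 ('dc')
  [19] 8/24 → 1 ('d')
  [20] 24/23 → 2 ('dd')
  [21] 23/14 → 1 ('d')
  [22] 14/15 → 0 ('')
  [23] 15/6 → 1 ('e')
  [24] 6/18 → 1 ('e')
  [25] 18/22 → 1 ('e')
  [26] 22/10 → 0 ('')
  [27] 10/21 → 1 ('f')
  [28] 21/20 → 1 ('f')

[0, 1, 1, 0, 3, 1, 3, 1, 0, 1, 1, 2, 1, 1, 1, 2, 0, 1, 2, 1, 2, 1, 0, 1, 1, 1, 0, 1, 1]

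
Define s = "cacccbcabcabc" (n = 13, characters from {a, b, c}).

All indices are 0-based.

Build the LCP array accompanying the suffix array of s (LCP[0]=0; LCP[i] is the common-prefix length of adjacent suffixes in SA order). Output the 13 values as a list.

[0, 3, 1, 0, 2, 5, 0, 1, 4, 2, 1, 1, 2]

sorted suffixes:
  #0 SA[0]=10  'abc'
  #1 SA[1]=7  'abcabc'
  #2 SA[2]=1  'acccbcabcabc'
  #3 SA[3]=11  'bc'
  #4 SA[4]=8  'bcabc'
  #5 SA[5]=5  'bcabcabc'
  #6 SA[6]=12  'c'
  #7 SA[7]=9  'cabc'
  #8 SA[8]=6  'cabcabc'
  #9 SA[9]=0  'cacccbcabcabc'
  #10 SA[10]=4  'cbcabcabc'
  #11 SA[11]=3  'ccbcabcabc'
  #12 SA[12]=2  'cccbcabcabc'

SA = [10, 7, 1, 11, 8, 5, 12, 9, 6, 0, 4, 3, 2]
i: (SA[i-1],SA[i]) lcp shared
  1: (10,7) 3 'abc'
  2: (7,1) 1 'a'
  3: (1,11) 0 ''
  4: (11,8) 2 'bc'
  5: (8,5) 5 'bcabc'
  6: (5,12) 0 ''
  7: (12,9) 1 'c'
  8: (9,6) 4 'cabc'
  9: (6,0) 2 'ca'
  10: (0,4) 1 'c'
  11: (4,3) 1 'c'
  12: (3,2) 2 'cc'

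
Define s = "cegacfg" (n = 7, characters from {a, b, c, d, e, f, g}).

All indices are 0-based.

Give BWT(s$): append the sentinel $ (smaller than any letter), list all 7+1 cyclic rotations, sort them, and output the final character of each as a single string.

rank  rotation  last
    0  $cegacfg  g
    1  acfg$ceg  g
    2  cegacfg$  $
    3  cfg$cega  a
    4  egacfg$c  c
    5  fg$cegac  c
    6  g$cegacf  f
    7  gacfg$ce  e

gg$accfe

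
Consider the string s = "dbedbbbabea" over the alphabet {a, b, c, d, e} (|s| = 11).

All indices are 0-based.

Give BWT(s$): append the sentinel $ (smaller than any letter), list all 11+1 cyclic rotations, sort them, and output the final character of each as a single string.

aebbbdade$bb

rank  rotation      last
    0  $dbedbbbabea  a
    1  a$dbedbbbabe  e
    2  abea$dbedbbb  b
    3  babea$dbedbb  b
    4  bbabea$dbedb  b
    5  bbbabea$dbed  d
    6  bea$dbedbbba  a
    7  bedbbbabea$d  d
    8  dbbbabea$dbe  e
    9  dbedbbbabea$  $
   10  ea$dbedbbbab  b
   11  edbbbabea$db  b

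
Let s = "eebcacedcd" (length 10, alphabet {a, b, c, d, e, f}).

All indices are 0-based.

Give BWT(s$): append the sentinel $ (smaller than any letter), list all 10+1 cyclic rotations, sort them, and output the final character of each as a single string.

rank  rotation     last
    0  $eebcacedcd  d
    1  acedcd$eebc  c
    2  bcacedcd$ee  e
    3  cacedcd$eeb  b
    4  cd$eebcaced  d
    5  cedcd$eebca  a
    6  d$eebcacedc  c
    7  dcd$eebcace  e
    8  ebcacedcd$e  e
    9  edcd$eebcac  c
   10  eebcacedcd$  $

dcebdaceec$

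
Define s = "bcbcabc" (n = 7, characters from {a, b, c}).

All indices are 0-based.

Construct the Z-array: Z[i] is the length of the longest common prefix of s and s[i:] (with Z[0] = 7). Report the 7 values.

[7, 0, 2, 0, 0, 2, 0]

Z[0]=7
i=1: fresh scan; Z[1]=0
i=2: fresh scan; Z[2]=2 scan→box=[2,4)
i=3: min(r-i=1, Z[1]=0)=0; Z[3]=0
i=4: fresh scan; Z[4]=0
i=5: fresh scan; Z[5]=2 scan→box=[5,7)
i=6: min(r-i=1, Z[1]=0)=0; Z[6]=0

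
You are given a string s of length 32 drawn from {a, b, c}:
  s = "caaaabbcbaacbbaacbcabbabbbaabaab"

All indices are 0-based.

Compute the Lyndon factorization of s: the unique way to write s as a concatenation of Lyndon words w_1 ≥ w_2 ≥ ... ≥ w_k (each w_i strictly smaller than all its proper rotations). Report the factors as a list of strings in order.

emit factor 1: 'c' (i=0, period=1)
emit factor 2: 'aaaabbcbaacbbaacbcabbabbbaabaab' (i=1, period=31)

["c", "aaaabbcbaacbbaacbcabbabbbaabaab"]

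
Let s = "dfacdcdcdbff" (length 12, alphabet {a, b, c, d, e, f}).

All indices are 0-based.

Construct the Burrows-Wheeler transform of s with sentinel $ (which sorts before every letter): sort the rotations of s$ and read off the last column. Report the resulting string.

rank  rotation       last
    0  $dfacdcdcdbff  f
    1  acdcdcdbff$df  f
    2  bff$dfacdcdcd  d
    3  cdbff$dfacdcd  d
    4  cdcdbff$dfacd  d
    5  cdcdcdbff$dfa  a
    6  dbff$dfacdcdc  c
    7  dcdbff$dfacdc  c
    8  dcdcdbff$dfac  c
    9  dfacdcdcdbff$  $
   10  f$dfacdcdcdbf  f
   11  facdcdcdbff$d  d
   12  ff$dfacdcdcdb  b

ffdddaccc$fdb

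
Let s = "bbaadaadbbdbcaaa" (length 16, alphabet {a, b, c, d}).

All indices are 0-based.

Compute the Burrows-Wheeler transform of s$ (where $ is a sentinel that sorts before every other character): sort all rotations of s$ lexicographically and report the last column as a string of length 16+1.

aaacbdaab$ddbbaab

rank  rotation           last
    0  $bbaadaadbbdbcaaa  a
    1  a$bbaadaadbbdbcaa  a
    2  aa$bbaadaadbbdbca  a
    3  aaa$bbaadaadbbdbc  c
    4  aadaadbbdbcaaa$bb  b
    5  aadbbdbcaaa$bbaad  d
    6  adaadbbdbcaaa$bba  a
    7  adbbdbcaaa$bbaada  a
    8  baadaadbbdbcaaa$b  b
    9  bbaadaadbbdbcaaa$  $
   10  bbdbcaaa$bbaadaad  d
   11  bcaaa$bbaadaadbbd  d
   12  bdbcaaa$bbaadaadb  b
   13  caaa$bbaadaadbbdb  b
   14  daadbbdbcaaa$bbaa  a
   15  dbbdbcaaa$bbaadaa  a
   16  dbcaaa$bbaadaadbb  b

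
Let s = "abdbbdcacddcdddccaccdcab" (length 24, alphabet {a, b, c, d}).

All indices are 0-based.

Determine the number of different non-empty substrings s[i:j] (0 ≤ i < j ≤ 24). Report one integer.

sorted suffixes:
  #0 SA[0]=22  'ab'
  #1 SA[1]=0  'abdbbdcacddcdddccaccdcab'
  #2 SA[2]=17  'accdcab'
  #3 SA[3]=7  'acddcdddccaccdcab'
  #4 SA[4]=23  'b'
  #5 SA[5]=3  'bbdcacddcdddccaccdcab'
  #6 SA[6]=1  'bdbbdcacddcdddccaccdcab'
  #7 SA[7]=4  'bdcacddcdddccaccdcab'
  #8 SA[8]=21  'cab'
  #9 SA[9]=16  'caccdcab'
  #10 SA[10]=6  'cacddcdddccaccdcab'
  #11 SA[11]=15  'ccaccdcab'
  #12 SA[12]=18  'ccdcab'
  #13 SA[13]=19  'cdcab'
  #14 SA[14]=8  'cddcdddccaccdcab'
  #15 SA[15]=11  'cdddccaccdcab'
  #16 SA[16]=2  'dbbdcacddcdddccaccdcab'
  #17 SA[17]=20  'dcab'
  #18 SA[18]=5  'dcacddcdddccaccdcab'
  #19 SA[19]=14  'dccaccdcab'
  #20 SA[20]=10  'dcdddccaccdcab'
  #21 SA[21]=13  'ddccaccdcab'
  #22 SA[22]=9  'ddcdddccaccdcab'
  #23 SA[23]=12  'dddccaccdcab'

SA = [22, 0, 17, 7, 23, 3, 1, 4, 21, 16, 6, 15, 18, 19, 8, 11, 2, 20, 5, 14, 10, 13, 9, 12]
[i] adj suffixes → lcp
  [1] 22/0 → 2 ('ab')
  [2] 0/17 → 1 ('a')
  [3] 17/7 → 2 ('ac')
  [4] 7/23 → 0 ('')
  [5] 23/3 → 1 ('b')
  [6] 3/1 → 1 ('b')
  [7] 1/4 → 2 ('bd')
  [8] 4/21 → 0 ('')
  [9] 21/16 → 2 ('ca')
  [10] 16/6 → 3 ('cac')
  [11] 6/15 → 1 ('c')
  [12] 15/18 → 2 ('cc')
  [13] 18/19 → 1 ('c')
  [14] 19/8 → 2 ('cd')
  [15] 8/11 → 3 ('cdd')
  [16] 11/2 → 0 ('')
  [17] 2/20 → 1 ('d')
  [18] 20/5 → 3 ('dca')
  [19] 5/14 → 2 ('dc')
  [20] 14/10 → 2 ('dc')
  [21] 10/13 → 1 ('d')
  [22] 13/9 → 3 ('ddc')
  [23] 9/12 → 2 ('dd')

n(n+1)/2 = 24·25/2 = 300
Σ LCP = 0 + 2 + 1 + 2 + 0 + 1 + 1 + 2 + 0 + 2 + 3 + 1 + 2 + 1 + 2 + 3 + 0 + 1 + 3 + 2 + 2 + 1 + 3 + 2 = 37
distinct = 300 − 37 = 263

263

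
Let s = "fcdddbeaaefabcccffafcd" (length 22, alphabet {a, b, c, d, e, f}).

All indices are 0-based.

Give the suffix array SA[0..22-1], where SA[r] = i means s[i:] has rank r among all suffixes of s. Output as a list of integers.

rank | idx | suffix
   0 |   7 | aaefabcccffafcd
   1 |  11 | abcccffafcd
   2 |   8 | aefabcccffafcd
   3 |  18 | afcd
   4 |  12 | bcccffafcd
   5 |   5 | beaaefabcccffafcd
   6 |  13 | cccffafcd
   7 |  14 | ccffafcd
   8 |  20 | cd
   9 |   1 | cdddbeaaefabcccffafcd
  10 |  15 | cffafcd
  11 |  21 | d
  12 |   4 | dbeaaefabcccffafcd
  13 |   3 | ddbeaaefabcccffafcd
  14 |   2 | dddbeaaefabcccffafcd
  15 |   6 | eaaefabcccffafcd
  16 |   9 | efabcccffafcd
  17 |  10 | fabcccffafcd
  18 |  17 | fafcd
  19 |  19 | fcd
  20 |   0 | fcdddbeaaefabcccffafcd
  21 |  16 | ffafcd

[7, 11, 8, 18, 12, 5, 13, 14, 20, 1, 15, 21, 4, 3, 2, 6, 9, 10, 17, 19, 0, 16]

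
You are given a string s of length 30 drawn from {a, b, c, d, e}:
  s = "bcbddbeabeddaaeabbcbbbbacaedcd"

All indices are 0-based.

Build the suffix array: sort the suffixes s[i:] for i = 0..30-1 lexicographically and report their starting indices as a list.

[12, 15, 7, 23, 13, 25, 22, 21, 20, 19, 16, 17, 0, 2, 5, 8, 24, 18, 1, 28, 29, 11, 4, 27, 10, 3, 14, 6, 26, 9]

rank | idx | suffix
   0 |  12 | aaeabbcbbbbacaedcd
   1 |  15 | abbcbbbbacaedcd
   2 |   7 | abeddaaeabbcbbbbacaedcd
   3 |  23 | acaedcd
   4 |  13 | aeabbcbbbbacaedcd
   5 |  25 | aedcd
   6 |  22 | bacaedcd
   7 |  21 | bbacaedcd
   8 |  20 | bbbacaedcd
   9 |  19 | bbbbacaedcd
  10 |  16 | bbcbbbbacaedcd
  11 |  17 | bcbbbbacaedcd
  12 |   0 | bcbddbeabeddaaeabbcbbbbacaedcd
  13 |   2 | bddbeabeddaaeabbcbbbbacaedcd
  14 |   5 | beabeddaaeabbcbbbbacaedcd
  15 |   8 | beddaaeabbcbbbbacaedcd
  16 |  24 | caedcd
  17 |  18 | cbbbbacaedcd
  18 |   1 | cbddbeabeddaaeabbcbbbbacaedcd
  19 |  28 | cd
  20 |  29 | d
  21 |  11 | daaeabbcbbbbacaedcd
  22 |   4 | dbeabeddaaeabbcbbbbacaedcd
  23 |  27 | dcd
  24 |  10 | ddaaeabbcbbbbacaedcd
  25 |   3 | ddbeabeddaaeabbcbbbbacaedcd
  26 |  14 | eabbcbbbbacaedcd
  27 |   6 | eabeddaaeabbcbbbbacaedcd
  28 |  26 | edcd
  29 |   9 | eddaaeabbcbbbbacaedcd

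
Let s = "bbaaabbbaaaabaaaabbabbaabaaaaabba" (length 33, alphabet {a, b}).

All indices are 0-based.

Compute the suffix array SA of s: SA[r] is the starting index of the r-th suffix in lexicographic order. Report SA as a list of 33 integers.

rank | idx | suffix
   0 |  32 | a
   1 |  25 | aaaaabba
   2 |   8 | aaaabaaaabbabbaabaaaaabba
   3 |  26 | aaaabba
   4 |  13 | aaaabbabbaabaaaaabba
   5 |   9 | aaabaaaabbabbaabaaaaabba
   6 |  27 | aaabba
   7 |  14 | aaabbabbaabaaaaabba
   8 |   2 | aaabbbaaaabaaaabbabbaabaaaaabba
   9 |  22 | aabaaaaabba
  10 |  10 | aabaaaabbabbaabaaaaabba
  11 |  28 | aabba
  12 |  15 | aabbabbaabaaaaabba
  13 |   3 | aabbbaaaabaaaabbabbaabaaaaabba
  14 |  23 | abaaaaabba
  15 |  11 | abaaaabbabbaabaaaaabba
  16 |  29 | abba
  17 |  19 | abbaabaaaaabba
  18 |  16 | abbabbaabaaaaabba
  19 |   4 | abbbaaaabaaaabbabbaabaaaaabba
  20 |  31 | ba
  21 |  24 | baaaaabba
  22 |   7 | baaaabaaaabbabbaabaaaaabba
  23 |  12 | baaaabbabbaabaaaaabba
  24 |   1 | baaabbbaaaabaaaabbabbaabaaaaabba
  25 |  21 | baabaaaaabba
  26 |  18 | babbaabaaaaabba
  27 |  30 | bba
  28 |   6 | bbaaaabaaaabbabbaabaaaaabba
  29 |   0 | bbaaabbbaaaabaaaabbabbaabaaaaabba
  30 |  20 | bbaabaaaaabba
  31 |  17 | bbabbaabaaaaabba
  32 |   5 | bbbaaaabaaaabbabbaabaaaaabba

[32, 25, 8, 26, 13, 9, 27, 14, 2, 22, 10, 28, 15, 3, 23, 11, 29, 19, 16, 4, 31, 24, 7, 12, 1, 21, 18, 30, 6, 0, 20, 17, 5]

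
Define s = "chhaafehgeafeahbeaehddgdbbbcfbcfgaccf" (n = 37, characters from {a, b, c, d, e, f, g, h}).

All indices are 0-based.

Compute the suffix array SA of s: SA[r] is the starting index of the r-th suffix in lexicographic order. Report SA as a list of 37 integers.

[3, 33, 17, 10, 4, 13, 24, 25, 26, 29, 15, 34, 35, 27, 30, 0, 23, 20, 21, 16, 9, 12, 18, 6, 36, 28, 11, 5, 31, 32, 22, 8, 2, 14, 19, 7, 1]

sorted suffixes:
  #0 SA[0]=3  'aafehgeafeahbeaehddgdbbbcfbcfgaccf'
  #1 SA[1]=33  'accf'
  #2 SA[2]=17  'aehddgdbbbcfbcfgaccf'
  #3 SA[3]=10  'afeahbeaehddgdbbbcfbcfgaccf'
  #4 SA[4]=4  'afehgeafeahbeaehddgdbbbcfbcfgaccf'
  #5 SA[5]=13  'ahbeaehddgdbbbcfbcfgaccf'
  #6 SA[6]=24  'bbbcfbcfgaccf'
  #7 SA[7]=25  'bbcfbcfgaccf'
  #8 SA[8]=26  'bcfbcfgaccf'
  #9 SA[9]=29  'bcfgaccf'
  #10 SA[10]=15  'beaehddgdbbbcfbcfgaccf'
  #11 SA[11]=34  'ccf'
  #12 SA[12]=35  'cf'
  #13 SA[13]=27  'cfbcfgaccf'
  #14 SA[14]=30  'cfgaccf'
  #15 SA[15]=0  'chhaafehgeafeahbeaehddgdbbbcfbcfgaccf'
  #16 SA[16]=23  'dbbbcfbcfgaccf'
  #17 SA[17]=20  'ddgdbbbcfbcfgaccf'
  #18 SA[18]=21  'dgdbbbcfbcfgaccf'
  #19 SA[19]=16  'eaehddgdbbbcfbcfgaccf'
  #20 SA[20]=9  'eafeahbeaehddgdbbbcfbcfgaccf'
  #21 SA[21]=12  'eahbeaehddgdbbbcfbcfgaccf'
  #22 SA[22]=18  'ehddgdbbbcfbcfgaccf'
  #23 SA[23]=6  'ehgeafeahbeaehddgdbbbcfbcfgaccf'
  #24 SA[24]=36  'f'
  #25 SA[25]=28  'fbcfgaccf'
  #26 SA[26]=11  'feahbeaehddgdbbbcfbcfgaccf'
  #27 SA[27]=5  'fehgeafeahbeaehddgdbbbcfbcfgaccf'
  #28 SA[28]=31  'fgaccf'
  #29 SA[29]=32  'gaccf'
  #30 SA[30]=22  'gdbbbcfbcfgaccf'
  #31 SA[31]=8  'geafeahbeaehddgdbbbcfbcfgaccf'
  #32 SA[32]=2  'haafehgeafeahbeaehddgdbbbcfbcfgaccf'
  #33 SA[33]=14  'hbeaehddgdbbbcfbcfgaccf'
  #34 SA[34]=19  'hddgdbbbcfbcfgaccf'
  #35 SA[35]=7  'hgeafeahbeaehddgdbbbcfbcfgaccf'
  #36 SA[36]=1  'hhaafehgeafeahbeaehddgdbbbcfbcfgaccf'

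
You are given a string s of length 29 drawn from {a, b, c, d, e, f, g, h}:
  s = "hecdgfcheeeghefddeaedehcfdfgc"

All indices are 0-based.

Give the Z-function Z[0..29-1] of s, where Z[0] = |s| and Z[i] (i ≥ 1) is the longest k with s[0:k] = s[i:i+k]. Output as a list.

Z[0]=29
i=1: fresh scan; Z[1]=0
i=2: fresh scan; Z[2]=0
i=3: fresh scan; Z[3]=0
i=4: fresh scan; Z[4]=0
i=5: fresh scan; Z[5]=0
i=6: fresh scan; Z[6]=0
i=7: fresh scan; Z[7]=2 grow→box=[7,9)
i=8: min(r-i=1, Z[1]=0)=0; Z[8]=0
i=9: fresh scan; Z[9]=0
i=10: fresh scan; Z[10]=0
i=11: fresh scan; Z[11]=0
i=12: fresh scan; Z[12]=2 grow→box=[12,14)
i=13: min(r-i=1, Z[1]=0)=0; Z[13]=0
i=14: fresh scan; Z[14]=0
i=15: fresh scan; Z[15]=0
i=16: fresh scan; Z[16]=0
i=17: fresh scan; Z[17]=0
i=18: fresh scan; Z[18]=0
i=19: fresh scan; Z[19]=0
i=20: fresh scan; Z[20]=0
i=21: fresh scan; Z[21]=0
i=22: fresh scan; Z[22]=1 grow→box=[22,23)
i=23: fresh scan; Z[23]=0
i=24: fresh scan; Z[24]=0
i=25: fresh scan; Z[25]=0
i=26: fresh scan; Z[26]=0
i=27: fresh scan; Z[27]=0
i=28: fresh scan; Z[28]=0

[29, 0, 0, 0, 0, 0, 0, 2, 0, 0, 0, 0, 2, 0, 0, 0, 0, 0, 0, 0, 0, 0, 1, 0, 0, 0, 0, 0, 0]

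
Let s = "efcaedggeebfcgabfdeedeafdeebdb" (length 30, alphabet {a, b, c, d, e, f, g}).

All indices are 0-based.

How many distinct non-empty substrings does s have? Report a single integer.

rank | idx | suffix
   0 |  14 | abfdeedeafdeebdb
   1 |   3 | aedggeebfcgabfdeedeafdeebdb
   2 |  22 | afdeebdb
   3 |  29 | b
   4 |  27 | bdb
   5 |  10 | bfcgabfdeedeafdeebdb
   6 |  15 | bfdeedeafdeebdb
   7 |   2 | caedggeebfcgabfdeedeafdeebdb
   8 |  12 | cgabfdeedeafdeebdb
   9 |  28 | db
  10 |  20 | deafdeebdb
  11 |  24 | deebdb
  12 |  17 | deedeafdeebdb
  13 |   5 | dggeebfcgabfdeedeafdeebdb
  14 |  21 | eafdeebdb
  15 |  26 | ebdb
  16 |   9 | ebfcgabfdeedeafdeebdb
  17 |  19 | edeafdeebdb
  18 |   4 | edggeebfcgabfdeedeafdeebdb
  19 |  25 | eebdb
  20 |   8 | eebfcgabfdeedeafdeebdb
  21 |  18 | eedeafdeebdb
  22 |   0 | efcaedggeebfcgabfdeedeafdeebdb
  23 |   1 | fcaedggeebfcgabfdeedeafdeebdb
  24 |  11 | fcgabfdeedeafdeebdb
  25 |  23 | fdeebdb
  26 |  16 | fdeedeafdeebdb
  27 |  13 | gabfdeedeafdeebdb
  28 |   7 | geebfcgabfdeedeafdeebdb
  29 |   6 | ggeebfcgabfdeedeafdeebdb

SA = [14, 3, 22, 29, 27, 10, 15, 2, 12, 28, 20, 24, 17, 5, 21, 26, 9, 19, 4, 25, 8, 18, 0, 1, 11, 23, 16, 13, 7, 6]
[i] adj suffixes → lcp
  [1] 14/3 → 1 ('a')
  [2] 3/22 → 1 ('a')
  [3] 22/29 → 0 ('')
  [4] 29/27 → 1 ('b')
  [5] 27/10 → 1 ('b')
  [6] 10/15 → 2 ('bf')
  [7] 15/2 → 0 ('')
  [8] 2/12 → 1 ('c')
  [9] 12/28 → 0 ('')
  [10] 28/20 → 1 ('d')
  [11] 20/24 → 2 ('de')
  [12] 24/17 → 3 ('dee')
  [13] 17/5 → 1 ('d')
  [14] 5/21 → 0 ('')
  [15] 21/26 → 1 ('e')
  [16] 26/9 → 2 ('eb')
  [17] 9/19 → 1 ('e')
  [18] 19/4 → 2 ('ed')
  [19] 4/25 → 1 ('e')
  [20] 25/8 → 3 ('eeb')
  [21] 8/18 → 2 ('ee')
  [22] 18/0 → 1 ('e')
  [23] 0/1 → 0 ('')
  [24] 1/11 → 2 ('fc')
  [25] 11/23 → 1 ('f')
  [26] 23/16 → 4 ('fdee')
  [27] 16/13 → 0 ('')
  [28] 13/7 → 1 ('g')
  [29] 7/6 → 1 ('g')

n(n+1)/2 = 30·31/2 = 465
Σ LCP = 0 + 1 + 1 + 0 + 1 + 1 + 2 + 0 + 1 + 0 + 1 + 2 + 3 + 1 + 0 + 1 + 2 + 1 + 2 + 1 + 3 + 2 + 1 + 0 + 2 + 1 + 4 + 0 + 1 + 1 = 36
distinct = 465 − 36 = 429

429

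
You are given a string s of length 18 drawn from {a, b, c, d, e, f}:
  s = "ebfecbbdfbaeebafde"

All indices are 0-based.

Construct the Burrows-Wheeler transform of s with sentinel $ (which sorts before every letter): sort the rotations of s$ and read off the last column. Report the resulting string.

rank  rotation             last
    0  $ebfecbbdfbaeebafde  e
    1  aeebafde$ebfecbbdfb  b
    2  afde$ebfecbbdfbaeeb  b
    3  baeebafde$ebfecbbdf  f
    4  bafde$ebfecbbdfbaee  e
    5  bbdfbaeebafde$ebfec  c
    6  bdfbaeebafde$ebfecb  b
    7  bfecbbdfbaeebafde$e  e
    8  cbbdfbaeebafde$ebfe  e
    9  de$ebfecbbdfbaeebaf  f
   10  dfbaeebafde$ebfecbb  b
   11  e$ebfecbbdfbaeebafd  d
   12  ebafde$ebfecbbdfbae  e
   13  ebfecbbdfbaeebafde$  $
   14  ecbbdfbaeebafde$ebf  f
   15  eebafde$ebfecbbdfba  a
   16  fbaeebafde$ebfecbbd  d
   17  fde$ebfecbbdfbaeeba  a
   18  fecbbdfbaeebafde$eb  b

ebbfecbeefbde$fadab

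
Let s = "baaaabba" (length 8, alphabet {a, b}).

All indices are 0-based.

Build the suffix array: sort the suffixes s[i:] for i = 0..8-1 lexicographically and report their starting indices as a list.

[7, 1, 2, 3, 4, 6, 0, 5]

sorted suffixes:
  #0 SA[0]=7  'a'
  #1 SA[1]=1  'aaaabba'
  #2 SA[2]=2  'aaabba'
  #3 SA[3]=3  'aabba'
  #4 SA[4]=4  'abba'
  #5 SA[5]=6  'ba'
  #6 SA[6]=0  'baaaabba'
  #7 SA[7]=5  'bba'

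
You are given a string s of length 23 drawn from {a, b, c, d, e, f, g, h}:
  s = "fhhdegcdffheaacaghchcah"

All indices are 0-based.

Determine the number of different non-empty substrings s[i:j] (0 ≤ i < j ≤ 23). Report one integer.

257

rank | idx | suffix
   0 |  12 | aacaghchcah
   1 |  13 | acaghchcah
   2 |  15 | aghchcah
   3 |  21 | ah
   4 |  14 | caghchcah
   5 |  20 | cah
   6 |   6 | cdffheaacaghchcah
   7 |  18 | chcah
   8 |   3 | degcdffheaacaghchcah
   9 |   7 | dffheaacaghchcah
  10 |  11 | eaacaghchcah
  11 |   4 | egcdffheaacaghchcah
  12 |   8 | ffheaacaghchcah
  13 |   9 | fheaacaghchcah
  14 |   0 | fhhdegcdffheaacaghchcah
  15 |   5 | gcdffheaacaghchcah
  16 |  16 | ghchcah
  17 |  22 | h
  18 |  19 | hcah
  19 |  17 | hchcah
  20 |   2 | hdegcdffheaacaghchcah
  21 |  10 | heaacaghchcah
  22 |   1 | hhdegcdffheaacaghchcah

SA = [12, 13, 15, 21, 14, 20, 6, 18, 3, 7, 11, 4, 8, 9, 0, 5, 16, 22, 19, 17, 2, 10, 1]
i: (SA[i-1],SA[i]) lcp shared
  1: (12,13) 1 'a'
  2: (13,15) 1 'a'
  3: (15,21) 1 'a'
  4: (21,14) 0 ''
  5: (14,20) 2 'ca'
  6: (20,6) 1 'c'
  7: (6,18) 1 'c'
  8: (18,3) 0 ''
  9: (3,7) 1 'd'
  10: (7,11) 0 ''
  11: (11,4) 1 'e'
  12: (4,8) 0 ''
  13: (8,9) 1 'f'
  14: (9,0) 2 'fh'
  15: (0,5) 0 ''
  16: (5,16) 1 'g'
  17: (16,22) 0 ''
  18: (22,19) 1 'h'
  19: (19,17) 2 'hc'
  20: (17,2) 1 'h'
  21: (2,10) 1 'h'
  22: (10,1) 1 'h'

n(n+1)/2 = 23·24/2 = 276
Σ LCP = 0 + 1 + 1 + 1 + 0 + 2 + 1 + 1 + 0 + 1 + 0 + 1 + 0 + 1 + 2 + 0 + 1 + 0 + 1 + 2 + 1 + 1 + 1 = 19
distinct = 276 − 19 = 257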